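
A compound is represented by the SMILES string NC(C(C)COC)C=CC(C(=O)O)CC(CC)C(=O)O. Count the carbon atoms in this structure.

Count every carbon token in the SMILES (each C, including those in ring-closure positions and inside branches).
Carbon count: 14.

14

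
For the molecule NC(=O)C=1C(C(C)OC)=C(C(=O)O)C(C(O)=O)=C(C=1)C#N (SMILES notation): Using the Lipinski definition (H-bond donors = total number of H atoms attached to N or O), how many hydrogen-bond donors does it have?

4

Donors: find every N or O and count the H atoms it carries.
  atom 1 (N): bond orders sum to 1 → 2 H
  atom 3 (O): bond orders sum to 2 → 0 H
  atom 8 (O): bond orders sum to 2 → 0 H
  atom 12 (O): bond orders sum to 2 → 0 H
  atom 13 (O): bond orders sum to 1 → 1 H
  atom 16 (O): bond orders sum to 1 → 1 H
  atom 17 (O): bond orders sum to 2 → 0 H
  atom 21 (N): bond orders sum to 3 → 0 H
Lipinski HBD = 4.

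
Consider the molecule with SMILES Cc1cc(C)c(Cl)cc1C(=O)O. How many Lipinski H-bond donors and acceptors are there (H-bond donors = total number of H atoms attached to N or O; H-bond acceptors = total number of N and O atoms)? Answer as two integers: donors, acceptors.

Donors: find every N or O and count the H atoms it carries.
  atom 11 (O): bond orders sum to 2 → 0 H
  atom 12 (O): bond orders sum to 1 → 1 H
Lipinski HBD = 1.
Acceptors: N atoms = 0, O atoms = 2 → HBA = 2.

1, 2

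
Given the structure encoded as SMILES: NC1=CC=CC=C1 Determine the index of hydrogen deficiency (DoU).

4

Molecular formula: C6H7N.
DoU = (2C + 2 + N − H − X) / 2, where X is the halogen count and O/S are ignored.
    = (2·6 + 2 + 1 − 7 − 0) / 2 = 8 / 2 = 4.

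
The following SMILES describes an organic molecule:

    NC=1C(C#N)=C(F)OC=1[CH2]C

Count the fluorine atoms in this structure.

1

Scan the SMILES for F atoms (remember two-letter symbols like Cl and Br are single atoms).
Fluorine count: 1.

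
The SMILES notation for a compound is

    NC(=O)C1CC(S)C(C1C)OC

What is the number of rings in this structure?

1

In SMILES, each pair of matching ring-closure digits denotes one ring-closing bond; the number of such bonds equals the number of independent rings.
Ring-closure bonds here: 1.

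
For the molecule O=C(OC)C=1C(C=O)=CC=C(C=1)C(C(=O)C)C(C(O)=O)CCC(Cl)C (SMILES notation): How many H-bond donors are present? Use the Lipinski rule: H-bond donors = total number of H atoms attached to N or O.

Donors: find every N or O and count the H atoms it carries.
  atom 1 (O): bond orders sum to 2 → 0 H
  atom 3 (O): bond orders sum to 2 → 0 H
  atom 8 (O): bond orders sum to 2 → 0 H
  atom 15 (O): bond orders sum to 2 → 0 H
  atom 19 (O): bond orders sum to 1 → 1 H
  atom 20 (O): bond orders sum to 2 → 0 H
Lipinski HBD = 1.

1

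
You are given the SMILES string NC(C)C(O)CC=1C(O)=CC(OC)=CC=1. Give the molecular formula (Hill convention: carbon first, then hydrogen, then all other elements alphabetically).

C11H17NO3

Walk through each heavy atom and fill implicit hydrogens from standard valence (C 4, N 3, O 2, S 2, halogen 1):
  atom 1: N, bond orders sum to 1 (valence 3) → 2 H
  atom 2: C, bond orders sum to 3 (valence 4) → 1 H
  atom 3: C, bond orders sum to 1 (valence 4) → 3 H
  atom 4: C, bond orders sum to 3 (valence 4) → 1 H
  atom 5: O, bond orders sum to 1 (valence 2) → 1 H
  atom 6: C, bond orders sum to 2 (valence 4) → 2 H
  atom 7: C, bond orders sum to 4 (valence 4) → 0 H
  atom 8: C, bond orders sum to 4 (valence 4) → 0 H
  atom 9: O, bond orders sum to 1 (valence 2) → 1 H
  atom 10: C, bond orders sum to 3 (valence 4) → 1 H
  atom 11: C, bond orders sum to 4 (valence 4) → 0 H
  atom 12: O, bond orders sum to 2 (valence 2) → 0 H
  atom 13: C, bond orders sum to 1 (valence 4) → 3 H
  atom 14: C, bond orders sum to 3 (valence 4) → 1 H
  atom 15: C, bond orders sum to 3 (valence 4) → 1 H
Totals → C:11, H:17, N:1, O:3.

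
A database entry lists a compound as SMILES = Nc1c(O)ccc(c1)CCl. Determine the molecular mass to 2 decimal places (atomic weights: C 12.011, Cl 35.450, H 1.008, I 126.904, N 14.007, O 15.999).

157.60 g/mol

First, the molecular formula is C7H8ClNO (counting implicit H from valence).
  C: 7 × 12.011 = 84.077
  Cl: 1 × 35.450 = 35.450
  H: 8 × 1.008 = 8.064
  N: 1 × 14.007 = 14.007
  O: 1 × 15.999 = 15.999
Sum: 7×12.011 + 1×35.450 + 8×1.008 + 1×14.007 + 1×15.999 = 157.597 → 157.60 g/mol.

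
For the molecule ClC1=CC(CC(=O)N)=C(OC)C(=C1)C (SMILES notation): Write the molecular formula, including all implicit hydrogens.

Walk through each heavy atom and fill implicit hydrogens from standard valence (C 4, N 3, O 2, S 2, halogen 1):
  atom 1: Cl (halogen, monovalent) → 0 H
  atom 2: C, bond orders sum to 4 (valence 4) → 0 H
  atom 3: C, bond orders sum to 3 (valence 4) → 1 H
  atom 4: C, bond orders sum to 4 (valence 4) → 0 H
  atom 5: C, bond orders sum to 2 (valence 4) → 2 H
  atom 6: C, bond orders sum to 4 (valence 4) → 0 H
  atom 7: O, bond orders sum to 2 (valence 2) → 0 H
  atom 8: N, bond orders sum to 1 (valence 3) → 2 H
  atom 9: C, bond orders sum to 4 (valence 4) → 0 H
  atom 10: O, bond orders sum to 2 (valence 2) → 0 H
  atom 11: C, bond orders sum to 1 (valence 4) → 3 H
  atom 12: C, bond orders sum to 4 (valence 4) → 0 H
  atom 13: C, bond orders sum to 3 (valence 4) → 1 H
  atom 14: C, bond orders sum to 1 (valence 4) → 3 H
Totals → C:10, H:12, Cl:1, N:1, O:2.
In Hill order: C10H12ClNO2.

C10H12ClNO2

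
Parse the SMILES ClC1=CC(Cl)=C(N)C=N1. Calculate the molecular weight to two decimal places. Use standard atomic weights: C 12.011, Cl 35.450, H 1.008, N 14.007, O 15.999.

First, the molecular formula is C5H4Cl2N2 (counting implicit H from valence).
  C: 5 × 12.011 = 60.055
  Cl: 2 × 35.450 = 70.900
  H: 4 × 1.008 = 4.032
  N: 2 × 14.007 = 28.014
Sum: 5×12.011 + 2×35.450 + 4×1.008 + 2×14.007 = 163.001 → 163.00 g/mol.

163.00 g/mol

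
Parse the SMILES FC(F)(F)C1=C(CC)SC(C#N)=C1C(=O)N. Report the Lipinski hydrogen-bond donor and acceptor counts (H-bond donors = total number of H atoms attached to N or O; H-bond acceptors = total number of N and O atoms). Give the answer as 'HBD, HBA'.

2, 3

Donors: find every N or O and count the H atoms it carries.
  atom 12 (N): bond orders sum to 3 → 0 H
  atom 15 (O): bond orders sum to 2 → 0 H
  atom 16 (N): bond orders sum to 1 → 2 H
Lipinski HBD = 2.
Acceptors: N atoms = 2, O atoms = 1 → HBA = 3.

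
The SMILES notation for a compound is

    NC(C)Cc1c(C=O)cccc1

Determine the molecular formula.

C10H13NO

Walk through each heavy atom and fill implicit hydrogens from standard valence (C 4, N 3, O 2, S 2, halogen 1); for lowercase aromatic atoms, an aromatic c carries 1 H when it has two neighbours and 0 H with three, and aromatic n carries 0 H:
  atom 1: N, bond orders sum to 1 (valence 3) → 2 H
  atom 2: C, bond orders sum to 3 (valence 4) → 1 H
  atom 3: C, bond orders sum to 1 (valence 4) → 3 H
  atom 4: C, bond orders sum to 2 (valence 4) → 2 H
  atom 5: aromatic c, 3 neighbours → 0 H
  atom 6: aromatic c, 3 neighbours → 0 H
  atom 7: C, bond orders sum to 3 (valence 4) → 1 H
  atom 8: O, bond orders sum to 2 (valence 2) → 0 H
  atom 9: aromatic c, 2 neighbours → 1 H
  atom 10: aromatic c, 2 neighbours → 1 H
  atom 11: aromatic c, 2 neighbours → 1 H
  atom 12: aromatic c, 2 neighbours → 1 H
Totals → C:10, H:13, N:1, O:1.
In Hill order: C10H13NO.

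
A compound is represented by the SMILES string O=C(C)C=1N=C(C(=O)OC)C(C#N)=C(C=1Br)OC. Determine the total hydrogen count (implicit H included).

9

Walk through each heavy atom and fill implicit hydrogens from standard valence (C 4, N 3, O 2, S 2, halogen 1):
  atom 1: O, bond orders sum to 2 (valence 2) → 0 H
  atom 2: C, bond orders sum to 4 (valence 4) → 0 H
  atom 3: C, bond orders sum to 1 (valence 4) → 3 H
  atom 4: C, bond orders sum to 4 (valence 4) → 0 H
  atom 5: N, bond orders sum to 3 (valence 3) → 0 H
  atom 6: C, bond orders sum to 4 (valence 4) → 0 H
  atom 7: C, bond orders sum to 4 (valence 4) → 0 H
  atom 8: O, bond orders sum to 2 (valence 2) → 0 H
  atom 9: O, bond orders sum to 2 (valence 2) → 0 H
  atom 10: C, bond orders sum to 1 (valence 4) → 3 H
  atom 11: C, bond orders sum to 4 (valence 4) → 0 H
  atom 12: C, bond orders sum to 4 (valence 4) → 0 H
  atom 13: N, bond orders sum to 3 (valence 3) → 0 H
  atom 14: C, bond orders sum to 4 (valence 4) → 0 H
  atom 15: C, bond orders sum to 4 (valence 4) → 0 H
  atom 16: Br (halogen, monovalent) → 0 H
  atom 17: O, bond orders sum to 2 (valence 2) → 0 H
  atom 18: C, bond orders sum to 1 (valence 4) → 3 H
Total hydrogens: 9.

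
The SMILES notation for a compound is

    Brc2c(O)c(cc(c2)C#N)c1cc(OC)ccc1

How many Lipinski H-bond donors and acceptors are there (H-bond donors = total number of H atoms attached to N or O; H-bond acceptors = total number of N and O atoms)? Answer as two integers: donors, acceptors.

1, 3

Donors: find every N or O and count the H atoms it carries.
  atom 4 (O): bond orders sum to 1 → 1 H
  atom 10 (N): bond orders sum to 3 → 0 H
  atom 14 (O): bond orders sum to 2 → 0 H
Lipinski HBD = 1.
Acceptors: N atoms = 1, O atoms = 2 → HBA = 3.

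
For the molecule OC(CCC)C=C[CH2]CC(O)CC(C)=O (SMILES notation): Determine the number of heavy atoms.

15

Every atom symbol written in the SMILES (organic subset) is one heavy atom; implicit H are not written.
Heavy atoms by element → C:12, O:3.
Total: 15.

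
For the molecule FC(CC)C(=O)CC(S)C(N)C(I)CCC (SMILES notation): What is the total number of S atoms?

Scan the SMILES for S atoms (remember two-letter symbols like Cl and Br are single atoms).
Sulfur count: 1.

1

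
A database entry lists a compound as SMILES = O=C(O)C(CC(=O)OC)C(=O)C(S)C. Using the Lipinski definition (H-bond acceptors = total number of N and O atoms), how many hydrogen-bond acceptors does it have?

N atoms: 0; O atoms: 5.
Lipinski HBA = 0 + 5 = 5.

5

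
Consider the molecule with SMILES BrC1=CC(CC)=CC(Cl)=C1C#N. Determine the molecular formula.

C9H7BrClN

Walk through each heavy atom and fill implicit hydrogens from standard valence (C 4, N 3, O 2, S 2, halogen 1):
  atom 1: Br (halogen, monovalent) → 0 H
  atom 2: C, bond orders sum to 4 (valence 4) → 0 H
  atom 3: C, bond orders sum to 3 (valence 4) → 1 H
  atom 4: C, bond orders sum to 4 (valence 4) → 0 H
  atom 5: C, bond orders sum to 2 (valence 4) → 2 H
  atom 6: C, bond orders sum to 1 (valence 4) → 3 H
  atom 7: C, bond orders sum to 3 (valence 4) → 1 H
  atom 8: C, bond orders sum to 4 (valence 4) → 0 H
  atom 9: Cl (halogen, monovalent) → 0 H
  atom 10: C, bond orders sum to 4 (valence 4) → 0 H
  atom 11: C, bond orders sum to 4 (valence 4) → 0 H
  atom 12: N, bond orders sum to 3 (valence 3) → 0 H
Totals → C:9, H:7, Br:1, Cl:1, N:1.
In Hill order: C9H7BrClN.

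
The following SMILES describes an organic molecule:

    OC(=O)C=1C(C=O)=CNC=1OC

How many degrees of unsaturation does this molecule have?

5

Degree of unsaturation = (number of rings) + (number of π bonds).
Ring closures in the SMILES: 1.
π bonds: 4 double bonds (each 1 DoU) → 4 DoU from unsaturation.
Total DoU = 1 + 4 = 5.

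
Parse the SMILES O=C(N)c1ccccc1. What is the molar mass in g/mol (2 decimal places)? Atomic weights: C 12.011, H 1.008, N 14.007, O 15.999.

121.14 g/mol

First, the molecular formula is C7H7NO (counting implicit H from valence).
  C: 7 × 12.011 = 84.077
  H: 7 × 1.008 = 7.056
  N: 1 × 14.007 = 14.007
  O: 1 × 15.999 = 15.999
Sum: 7×12.011 + 7×1.008 + 1×14.007 + 1×15.999 = 121.139 → 121.14 g/mol.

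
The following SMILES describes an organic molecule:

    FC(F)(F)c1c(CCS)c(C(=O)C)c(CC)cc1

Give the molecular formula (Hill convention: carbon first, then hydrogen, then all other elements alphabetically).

C13H15F3OS

Walk through each heavy atom and fill implicit hydrogens from standard valence (C 4, N 3, O 2, S 2, halogen 1); for lowercase aromatic atoms, an aromatic c carries 1 H when it has two neighbours and 0 H with three, and aromatic n carries 0 H:
  atom 1: F (halogen, monovalent) → 0 H
  atom 2: C, bond orders sum to 4 (valence 4) → 0 H
  atom 3: F (halogen, monovalent) → 0 H
  atom 4: F (halogen, monovalent) → 0 H
  atom 5: aromatic c, 3 neighbours → 0 H
  atom 6: aromatic c, 3 neighbours → 0 H
  atom 7: C, bond orders sum to 2 (valence 4) → 2 H
  atom 8: C, bond orders sum to 2 (valence 4) → 2 H
  atom 9: S, bond orders sum to 1 (valence 2) → 1 H
  atom 10: aromatic c, 3 neighbours → 0 H
  atom 11: C, bond orders sum to 4 (valence 4) → 0 H
  atom 12: O, bond orders sum to 2 (valence 2) → 0 H
  atom 13: C, bond orders sum to 1 (valence 4) → 3 H
  atom 14: aromatic c, 3 neighbours → 0 H
  atom 15: C, bond orders sum to 2 (valence 4) → 2 H
  atom 16: C, bond orders sum to 1 (valence 4) → 3 H
  atom 17: aromatic c, 2 neighbours → 1 H
  atom 18: aromatic c, 2 neighbours → 1 H
Totals → C:13, H:15, F:3, O:1, S:1.
In Hill order: C13H15F3OS.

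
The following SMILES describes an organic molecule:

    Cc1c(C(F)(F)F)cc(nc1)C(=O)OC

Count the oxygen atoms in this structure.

Scan the SMILES for O atoms (remember two-letter symbols like Cl and Br are single atoms).
Oxygen count: 2.

2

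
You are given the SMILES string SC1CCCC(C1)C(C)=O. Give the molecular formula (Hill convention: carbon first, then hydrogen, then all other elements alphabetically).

Walk through each heavy atom and fill implicit hydrogens from standard valence (C 4, N 3, O 2, S 2, halogen 1):
  atom 1: S, bond orders sum to 1 (valence 2) → 1 H
  atom 2: C, bond orders sum to 3 (valence 4) → 1 H
  atom 3: C, bond orders sum to 2 (valence 4) → 2 H
  atom 4: C, bond orders sum to 2 (valence 4) → 2 H
  atom 5: C, bond orders sum to 2 (valence 4) → 2 H
  atom 6: C, bond orders sum to 3 (valence 4) → 1 H
  atom 7: C, bond orders sum to 2 (valence 4) → 2 H
  atom 8: C, bond orders sum to 4 (valence 4) → 0 H
  atom 9: C, bond orders sum to 1 (valence 4) → 3 H
  atom 10: O, bond orders sum to 2 (valence 2) → 0 H
Totals → C:8, H:14, O:1, S:1.

C8H14OS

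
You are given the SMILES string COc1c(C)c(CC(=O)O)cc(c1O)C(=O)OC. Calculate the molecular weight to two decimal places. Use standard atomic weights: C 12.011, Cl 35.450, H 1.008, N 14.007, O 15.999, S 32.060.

254.24 g/mol

First, the molecular formula is C12H14O6 (counting implicit H from valence).
  C: 12 × 12.011 = 144.132
  H: 14 × 1.008 = 14.112
  O: 6 × 15.999 = 95.994
Sum: 12×12.011 + 14×1.008 + 6×15.999 = 254.238 → 254.24 g/mol.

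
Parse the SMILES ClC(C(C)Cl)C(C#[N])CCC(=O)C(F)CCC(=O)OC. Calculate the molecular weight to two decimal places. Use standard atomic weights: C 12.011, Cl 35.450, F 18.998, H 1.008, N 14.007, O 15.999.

First, the molecular formula is C13H18Cl2FNO3 (counting implicit H from valence).
  C: 13 × 12.011 = 156.143
  Cl: 2 × 35.450 = 70.900
  F: 1 × 18.998 = 18.998
  H: 18 × 1.008 = 18.144
  N: 1 × 14.007 = 14.007
  O: 3 × 15.999 = 47.997
Sum: 13×12.011 + 2×35.450 + 1×18.998 + 18×1.008 + 1×14.007 + 3×15.999 = 326.189 → 326.19 g/mol.

326.19 g/mol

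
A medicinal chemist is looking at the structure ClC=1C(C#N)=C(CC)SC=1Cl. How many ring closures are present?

In SMILES, each pair of matching ring-closure digits denotes one ring-closing bond; the number of such bonds equals the number of independent rings.
Ring-closure bonds here: 1.

1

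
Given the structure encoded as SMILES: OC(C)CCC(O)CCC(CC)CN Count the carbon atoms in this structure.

Count every carbon token in the SMILES (each C, including those in ring-closure positions and inside branches).
Carbon count: 11.

11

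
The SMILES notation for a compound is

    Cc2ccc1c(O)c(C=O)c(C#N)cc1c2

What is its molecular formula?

Walk through each heavy atom and fill implicit hydrogens from standard valence (C 4, N 3, O 2, S 2, halogen 1); for lowercase aromatic atoms, an aromatic c carries 1 H when it has two neighbours and 0 H with three, and aromatic n carries 0 H:
  atom 1: C, bond orders sum to 1 (valence 4) → 3 H
  atom 2: aromatic c, 3 neighbours → 0 H
  atom 3: aromatic c, 2 neighbours → 1 H
  atom 4: aromatic c, 2 neighbours → 1 H
  atom 5: aromatic c, 3 neighbours → 0 H
  atom 6: aromatic c, 3 neighbours → 0 H
  atom 7: O, bond orders sum to 1 (valence 2) → 1 H
  atom 8: aromatic c, 3 neighbours → 0 H
  atom 9: C, bond orders sum to 3 (valence 4) → 1 H
  atom 10: O, bond orders sum to 2 (valence 2) → 0 H
  atom 11: aromatic c, 3 neighbours → 0 H
  atom 12: C, bond orders sum to 4 (valence 4) → 0 H
  atom 13: N, bond orders sum to 3 (valence 3) → 0 H
  atom 14: aromatic c, 2 neighbours → 1 H
  atom 15: aromatic c, 3 neighbours → 0 H
  atom 16: aromatic c, 2 neighbours → 1 H
Totals → C:13, H:9, N:1, O:2.

C13H9NO2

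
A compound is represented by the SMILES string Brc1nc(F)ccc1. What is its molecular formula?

Walk through each heavy atom and fill implicit hydrogens from standard valence (C 4, N 3, O 2, S 2, halogen 1); for lowercase aromatic atoms, an aromatic c carries 1 H when it has two neighbours and 0 H with three, and aromatic n carries 0 H:
  atom 1: Br (halogen, monovalent) → 0 H
  atom 2: aromatic c, 3 neighbours → 0 H
  atom 3: aromatic n, 2 neighbours → 0 H
  atom 4: aromatic c, 3 neighbours → 0 H
  atom 5: F (halogen, monovalent) → 0 H
  atom 6: aromatic c, 2 neighbours → 1 H
  atom 7: aromatic c, 2 neighbours → 1 H
  atom 8: aromatic c, 2 neighbours → 1 H
Totals → C:5, H:3, Br:1, F:1, N:1.
In Hill order: C5H3BrFN.

C5H3BrFN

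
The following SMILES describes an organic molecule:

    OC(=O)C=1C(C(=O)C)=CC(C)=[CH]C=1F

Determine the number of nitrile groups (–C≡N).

Scan the SMILES for the nitrile motif — none present.
Groups that are present: 1 carboxylic acid, 1 ketone.

0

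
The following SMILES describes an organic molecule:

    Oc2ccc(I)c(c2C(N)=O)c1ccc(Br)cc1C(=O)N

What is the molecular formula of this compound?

Walk through each heavy atom and fill implicit hydrogens from standard valence (C 4, N 3, O 2, S 2, halogen 1); for lowercase aromatic atoms, an aromatic c carries 1 H when it has two neighbours and 0 H with three, and aromatic n carries 0 H:
  atom 1: O, bond orders sum to 1 (valence 2) → 1 H
  atom 2: aromatic c, 3 neighbours → 0 H
  atom 3: aromatic c, 2 neighbours → 1 H
  atom 4: aromatic c, 2 neighbours → 1 H
  atom 5: aromatic c, 3 neighbours → 0 H
  atom 6: I (halogen, monovalent) → 0 H
  atom 7: aromatic c, 3 neighbours → 0 H
  atom 8: aromatic c, 3 neighbours → 0 H
  atom 9: C, bond orders sum to 4 (valence 4) → 0 H
  atom 10: N, bond orders sum to 1 (valence 3) → 2 H
  atom 11: O, bond orders sum to 2 (valence 2) → 0 H
  atom 12: aromatic c, 3 neighbours → 0 H
  atom 13: aromatic c, 2 neighbours → 1 H
  atom 14: aromatic c, 2 neighbours → 1 H
  atom 15: aromatic c, 3 neighbours → 0 H
  atom 16: Br (halogen, monovalent) → 0 H
  atom 17: aromatic c, 2 neighbours → 1 H
  atom 18: aromatic c, 3 neighbours → 0 H
  atom 19: C, bond orders sum to 4 (valence 4) → 0 H
  atom 20: O, bond orders sum to 2 (valence 2) → 0 H
  atom 21: N, bond orders sum to 1 (valence 3) → 2 H
Totals → C:14, H:10, Br:1, I:1, N:2, O:3.

C14H10BrIN2O3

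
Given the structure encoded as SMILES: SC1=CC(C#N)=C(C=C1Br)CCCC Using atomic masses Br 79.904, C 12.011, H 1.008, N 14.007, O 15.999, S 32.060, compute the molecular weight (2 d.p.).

270.19 g/mol

First, the molecular formula is C11H12BrNS (counting implicit H from valence).
  Br: 1 × 79.904 = 79.904
  C: 11 × 12.011 = 132.121
  H: 12 × 1.008 = 12.096
  N: 1 × 14.007 = 14.007
  S: 1 × 32.060 = 32.060
Sum: 1×79.904 + 11×12.011 + 12×1.008 + 1×14.007 + 1×32.060 = 270.188 → 270.19 g/mol.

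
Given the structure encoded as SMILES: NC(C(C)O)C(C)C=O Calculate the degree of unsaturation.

Degree of unsaturation = (number of rings) + (number of π bonds).
Ring closures in the SMILES: 0.
π bonds: 1 double bond (each 1 DoU) → 1 DoU from unsaturation.
Total DoU = 0 + 1 = 1.

1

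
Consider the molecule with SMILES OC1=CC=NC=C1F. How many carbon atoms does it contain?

Count every carbon token in the SMILES (each C, including those in ring-closure positions and inside branches).
Carbon count: 5.

5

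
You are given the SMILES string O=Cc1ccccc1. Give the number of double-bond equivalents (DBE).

5

Molecular formula: C7H6O.
DoU = (2C + 2 + N − H − X) / 2, where X is the halogen count and O/S are ignored.
    = (2·7 + 2 + 0 − 6 − 0) / 2 = 10 / 2 = 5.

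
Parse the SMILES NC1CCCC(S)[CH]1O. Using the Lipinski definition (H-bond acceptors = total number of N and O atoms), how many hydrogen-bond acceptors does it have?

2

N atoms: 1; O atoms: 1.
Lipinski HBA = 1 + 1 = 2.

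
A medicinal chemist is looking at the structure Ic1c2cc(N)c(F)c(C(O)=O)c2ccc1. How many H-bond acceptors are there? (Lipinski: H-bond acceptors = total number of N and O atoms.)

3

N atoms: 1; O atoms: 2.
Lipinski HBA = 1 + 2 = 3.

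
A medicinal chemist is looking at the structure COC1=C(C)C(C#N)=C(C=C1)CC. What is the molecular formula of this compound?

C11H13NO

Walk through each heavy atom and fill implicit hydrogens from standard valence (C 4, N 3, O 2, S 2, halogen 1):
  atom 1: C, bond orders sum to 1 (valence 4) → 3 H
  atom 2: O, bond orders sum to 2 (valence 2) → 0 H
  atom 3: C, bond orders sum to 4 (valence 4) → 0 H
  atom 4: C, bond orders sum to 4 (valence 4) → 0 H
  atom 5: C, bond orders sum to 1 (valence 4) → 3 H
  atom 6: C, bond orders sum to 4 (valence 4) → 0 H
  atom 7: C, bond orders sum to 4 (valence 4) → 0 H
  atom 8: N, bond orders sum to 3 (valence 3) → 0 H
  atom 9: C, bond orders sum to 4 (valence 4) → 0 H
  atom 10: C, bond orders sum to 3 (valence 4) → 1 H
  atom 11: C, bond orders sum to 3 (valence 4) → 1 H
  atom 12: C, bond orders sum to 2 (valence 4) → 2 H
  atom 13: C, bond orders sum to 1 (valence 4) → 3 H
Totals → C:11, H:13, N:1, O:1.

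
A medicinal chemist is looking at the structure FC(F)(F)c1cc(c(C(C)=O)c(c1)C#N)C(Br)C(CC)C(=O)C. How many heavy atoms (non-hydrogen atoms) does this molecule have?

Every atom symbol written in the SMILES (organic subset) is one heavy atom; implicit H are not written.
Heavy atoms by element → Br:1, C:16, F:3, N:1, O:2.
Total: 23.

23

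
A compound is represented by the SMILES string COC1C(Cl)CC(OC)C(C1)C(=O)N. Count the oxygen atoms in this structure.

3

Scan the SMILES for O atoms (remember two-letter symbols like Cl and Br are single atoms).
Oxygen count: 3.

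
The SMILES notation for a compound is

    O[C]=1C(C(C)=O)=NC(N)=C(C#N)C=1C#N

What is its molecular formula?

C9H6N4O2

Walk through each heavy atom and fill implicit hydrogens from standard valence (C 4, N 3, O 2, S 2, halogen 1):
  atom 1: O, bond orders sum to 1 (valence 2) → 1 H
  atom 2: C with explicit H count 0
  atom 3: C, bond orders sum to 4 (valence 4) → 0 H
  atom 4: C, bond orders sum to 4 (valence 4) → 0 H
  atom 5: C, bond orders sum to 1 (valence 4) → 3 H
  atom 6: O, bond orders sum to 2 (valence 2) → 0 H
  atom 7: N, bond orders sum to 3 (valence 3) → 0 H
  atom 8: C, bond orders sum to 4 (valence 4) → 0 H
  atom 9: N, bond orders sum to 1 (valence 3) → 2 H
  atom 10: C, bond orders sum to 4 (valence 4) → 0 H
  atom 11: C, bond orders sum to 4 (valence 4) → 0 H
  atom 12: N, bond orders sum to 3 (valence 3) → 0 H
  atom 13: C, bond orders sum to 4 (valence 4) → 0 H
  atom 14: C, bond orders sum to 4 (valence 4) → 0 H
  atom 15: N, bond orders sum to 3 (valence 3) → 0 H
Totals → C:9, H:6, N:4, O:2.
In Hill order: C9H6N4O2.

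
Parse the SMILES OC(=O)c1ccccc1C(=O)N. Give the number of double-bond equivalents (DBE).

Molecular formula: C8H7NO3.
DoU = (2C + 2 + N − H − X) / 2, where X is the halogen count and O/S are ignored.
    = (2·8 + 2 + 1 − 7 − 0) / 2 = 12 / 2 = 6.

6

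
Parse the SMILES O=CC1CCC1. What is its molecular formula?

Walk through each heavy atom and fill implicit hydrogens from standard valence (C 4, N 3, O 2, S 2, halogen 1):
  atom 1: O, bond orders sum to 2 (valence 2) → 0 H
  atom 2: C, bond orders sum to 3 (valence 4) → 1 H
  atom 3: C, bond orders sum to 3 (valence 4) → 1 H
  atom 4: C, bond orders sum to 2 (valence 4) → 2 H
  atom 5: C, bond orders sum to 2 (valence 4) → 2 H
  atom 6: C, bond orders sum to 2 (valence 4) → 2 H
Totals → C:5, H:8, O:1.
In Hill order: C5H8O.

C5H8O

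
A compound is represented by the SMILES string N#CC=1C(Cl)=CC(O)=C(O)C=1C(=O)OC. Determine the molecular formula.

Walk through each heavy atom and fill implicit hydrogens from standard valence (C 4, N 3, O 2, S 2, halogen 1):
  atom 1: N, bond orders sum to 3 (valence 3) → 0 H
  atom 2: C, bond orders sum to 4 (valence 4) → 0 H
  atom 3: C, bond orders sum to 4 (valence 4) → 0 H
  atom 4: C, bond orders sum to 4 (valence 4) → 0 H
  atom 5: Cl (halogen, monovalent) → 0 H
  atom 6: C, bond orders sum to 3 (valence 4) → 1 H
  atom 7: C, bond orders sum to 4 (valence 4) → 0 H
  atom 8: O, bond orders sum to 1 (valence 2) → 1 H
  atom 9: C, bond orders sum to 4 (valence 4) → 0 H
  atom 10: O, bond orders sum to 1 (valence 2) → 1 H
  atom 11: C, bond orders sum to 4 (valence 4) → 0 H
  atom 12: C, bond orders sum to 4 (valence 4) → 0 H
  atom 13: O, bond orders sum to 2 (valence 2) → 0 H
  atom 14: O, bond orders sum to 2 (valence 2) → 0 H
  atom 15: C, bond orders sum to 1 (valence 4) → 3 H
Totals → C:9, H:6, Cl:1, N:1, O:4.
In Hill order: C9H6ClNO4.

C9H6ClNO4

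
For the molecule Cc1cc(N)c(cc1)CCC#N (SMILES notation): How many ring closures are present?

In SMILES, each pair of matching ring-closure digits denotes one ring-closing bond; the number of such bonds equals the number of independent rings.
Ring-closure bonds here: 1.

1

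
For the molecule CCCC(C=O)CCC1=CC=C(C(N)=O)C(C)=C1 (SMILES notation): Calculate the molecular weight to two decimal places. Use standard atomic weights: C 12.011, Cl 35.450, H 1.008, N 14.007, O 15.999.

247.34 g/mol

First, the molecular formula is C15H21NO2 (counting implicit H from valence).
  C: 15 × 12.011 = 180.165
  H: 21 × 1.008 = 21.168
  N: 1 × 14.007 = 14.007
  O: 2 × 15.999 = 31.998
Sum: 15×12.011 + 21×1.008 + 1×14.007 + 2×15.999 = 247.338 → 247.34 g/mol.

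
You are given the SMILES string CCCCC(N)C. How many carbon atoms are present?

6

Count every carbon token in the SMILES (each C, including those in ring-closure positions and inside branches).
Carbon count: 6.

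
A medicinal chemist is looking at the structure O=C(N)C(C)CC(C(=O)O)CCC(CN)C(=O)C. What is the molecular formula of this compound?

Walk through each heavy atom and fill implicit hydrogens from standard valence (C 4, N 3, O 2, S 2, halogen 1):
  atom 1: O, bond orders sum to 2 (valence 2) → 0 H
  atom 2: C, bond orders sum to 4 (valence 4) → 0 H
  atom 3: N, bond orders sum to 1 (valence 3) → 2 H
  atom 4: C, bond orders sum to 3 (valence 4) → 1 H
  atom 5: C, bond orders sum to 1 (valence 4) → 3 H
  atom 6: C, bond orders sum to 2 (valence 4) → 2 H
  atom 7: C, bond orders sum to 3 (valence 4) → 1 H
  atom 8: C, bond orders sum to 4 (valence 4) → 0 H
  atom 9: O, bond orders sum to 2 (valence 2) → 0 H
  atom 10: O, bond orders sum to 1 (valence 2) → 1 H
  atom 11: C, bond orders sum to 2 (valence 4) → 2 H
  atom 12: C, bond orders sum to 2 (valence 4) → 2 H
  atom 13: C, bond orders sum to 3 (valence 4) → 1 H
  atom 14: C, bond orders sum to 2 (valence 4) → 2 H
  atom 15: N, bond orders sum to 1 (valence 3) → 2 H
  atom 16: C, bond orders sum to 4 (valence 4) → 0 H
  atom 17: O, bond orders sum to 2 (valence 2) → 0 H
  atom 18: C, bond orders sum to 1 (valence 4) → 3 H
Totals → C:12, H:22, N:2, O:4.

C12H22N2O4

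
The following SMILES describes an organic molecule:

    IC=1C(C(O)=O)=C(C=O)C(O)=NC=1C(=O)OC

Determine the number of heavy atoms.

17

Every atom symbol written in the SMILES (organic subset) is one heavy atom; implicit H are not written.
Heavy atoms by element → C:9, I:1, N:1, O:6.
Total: 17.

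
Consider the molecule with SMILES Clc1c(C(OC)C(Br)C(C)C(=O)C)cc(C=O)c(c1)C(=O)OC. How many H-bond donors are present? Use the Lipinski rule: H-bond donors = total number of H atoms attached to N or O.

Donors: find every N or O and count the H atoms it carries.
  atom 5 (O): bond orders sum to 2 → 0 H
  atom 12 (O): bond orders sum to 2 → 0 H
  atom 17 (O): bond orders sum to 2 → 0 H
  atom 21 (O): bond orders sum to 2 → 0 H
  atom 22 (O): bond orders sum to 2 → 0 H
Lipinski HBD = 0.

0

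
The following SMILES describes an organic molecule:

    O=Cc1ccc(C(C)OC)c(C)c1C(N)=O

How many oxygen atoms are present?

3

Scan the SMILES for O atoms (remember two-letter symbols like Cl and Br are single atoms).
Oxygen count: 3.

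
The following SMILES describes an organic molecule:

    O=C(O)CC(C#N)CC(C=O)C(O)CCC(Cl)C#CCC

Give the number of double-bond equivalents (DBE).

Degree of unsaturation = (number of rings) + (number of π bonds).
Ring closures in the SMILES: 0.
π bonds: 2 double bonds (each 1 DoU), 2 triple bonds (each 2 DoU) → 6 DoU from unsaturation.
Total DoU = 0 + 6 = 6.

6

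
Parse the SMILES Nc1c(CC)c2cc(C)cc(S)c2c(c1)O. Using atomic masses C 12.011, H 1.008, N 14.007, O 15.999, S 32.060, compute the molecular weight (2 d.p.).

233.33 g/mol

First, the molecular formula is C13H15NOS (counting implicit H from valence).
  C: 13 × 12.011 = 156.143
  H: 15 × 1.008 = 15.120
  N: 1 × 14.007 = 14.007
  O: 1 × 15.999 = 15.999
  S: 1 × 32.060 = 32.060
Sum: 13×12.011 + 15×1.008 + 1×14.007 + 1×15.999 + 1×32.060 = 233.329 → 233.33 g/mol.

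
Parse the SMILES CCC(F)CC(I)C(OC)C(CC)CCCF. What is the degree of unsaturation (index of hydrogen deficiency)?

Degree of unsaturation = (number of rings) + (number of π bonds).
Ring closures in the SMILES: 0.
π bonds: none → 0 DoU from unsaturation.
Total DoU = 0 + 0 = 0.

0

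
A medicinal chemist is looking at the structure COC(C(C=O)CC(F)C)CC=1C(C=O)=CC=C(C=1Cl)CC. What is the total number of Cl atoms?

Scan the SMILES for Cl atoms (remember two-letter symbols like Cl and Br are single atoms).
Chlorine count: 1.

1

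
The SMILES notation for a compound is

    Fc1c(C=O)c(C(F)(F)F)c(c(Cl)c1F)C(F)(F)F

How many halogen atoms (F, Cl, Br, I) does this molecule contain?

9

Halogen atoms appear at heavy-atom positions 1, 8, 9, 10, 13, 15, 17, 18, 19 (1×Cl, 8×F).
Other groups present: 1 aldehyde.
Halogen count: 9.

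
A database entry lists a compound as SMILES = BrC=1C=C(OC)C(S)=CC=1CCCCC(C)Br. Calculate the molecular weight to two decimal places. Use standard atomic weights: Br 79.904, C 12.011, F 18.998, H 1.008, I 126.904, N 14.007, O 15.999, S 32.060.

First, the molecular formula is C13H18Br2OS (counting implicit H from valence).
  Br: 2 × 79.904 = 159.808
  C: 13 × 12.011 = 156.143
  H: 18 × 1.008 = 18.144
  O: 1 × 15.999 = 15.999
  S: 1 × 32.060 = 32.060
Sum: 2×79.904 + 13×12.011 + 18×1.008 + 1×15.999 + 1×32.060 = 382.154 → 382.15 g/mol.

382.15 g/mol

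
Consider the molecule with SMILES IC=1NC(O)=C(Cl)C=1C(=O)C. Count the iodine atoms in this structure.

Scan the SMILES for I atoms (remember two-letter symbols like Cl and Br are single atoms).
Iodine count: 1.

1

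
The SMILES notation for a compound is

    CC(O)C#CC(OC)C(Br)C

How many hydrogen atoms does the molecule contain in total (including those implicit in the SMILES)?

Walk through each heavy atom and fill implicit hydrogens from standard valence (C 4, N 3, O 2, S 2, halogen 1):
  atom 1: C, bond orders sum to 1 (valence 4) → 3 H
  atom 2: C, bond orders sum to 3 (valence 4) → 1 H
  atom 3: O, bond orders sum to 1 (valence 2) → 1 H
  atom 4: C, bond orders sum to 4 (valence 4) → 0 H
  atom 5: C, bond orders sum to 4 (valence 4) → 0 H
  atom 6: C, bond orders sum to 3 (valence 4) → 1 H
  atom 7: O, bond orders sum to 2 (valence 2) → 0 H
  atom 8: C, bond orders sum to 1 (valence 4) → 3 H
  atom 9: C, bond orders sum to 3 (valence 4) → 1 H
  atom 10: Br (halogen, monovalent) → 0 H
  atom 11: C, bond orders sum to 1 (valence 4) → 3 H
Total hydrogens: 13.

13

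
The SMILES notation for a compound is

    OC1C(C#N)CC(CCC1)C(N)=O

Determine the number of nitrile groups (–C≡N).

The nitrile motif appears at heavy-atom position 4 in the SMILES.
Other groups present: 1 amide, 1 hydroxyl.
Nitrile count: 1.

1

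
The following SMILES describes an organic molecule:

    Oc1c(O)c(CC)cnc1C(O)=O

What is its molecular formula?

Walk through each heavy atom and fill implicit hydrogens from standard valence (C 4, N 3, O 2, S 2, halogen 1); for lowercase aromatic atoms, an aromatic c carries 1 H when it has two neighbours and 0 H with three, and aromatic n carries 0 H:
  atom 1: O, bond orders sum to 1 (valence 2) → 1 H
  atom 2: aromatic c, 3 neighbours → 0 H
  atom 3: aromatic c, 3 neighbours → 0 H
  atom 4: O, bond orders sum to 1 (valence 2) → 1 H
  atom 5: aromatic c, 3 neighbours → 0 H
  atom 6: C, bond orders sum to 2 (valence 4) → 2 H
  atom 7: C, bond orders sum to 1 (valence 4) → 3 H
  atom 8: aromatic c, 2 neighbours → 1 H
  atom 9: aromatic n, 2 neighbours → 0 H
  atom 10: aromatic c, 3 neighbours → 0 H
  atom 11: C, bond orders sum to 4 (valence 4) → 0 H
  atom 12: O, bond orders sum to 1 (valence 2) → 1 H
  atom 13: O, bond orders sum to 2 (valence 2) → 0 H
Totals → C:8, H:9, N:1, O:4.
In Hill order: C8H9NO4.

C8H9NO4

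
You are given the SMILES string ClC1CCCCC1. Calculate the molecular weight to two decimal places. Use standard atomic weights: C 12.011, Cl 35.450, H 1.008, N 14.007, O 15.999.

First, the molecular formula is C6H11Cl (counting implicit H from valence).
  C: 6 × 12.011 = 72.066
  Cl: 1 × 35.450 = 35.450
  H: 11 × 1.008 = 11.088
Sum: 6×12.011 + 1×35.450 + 11×1.008 = 118.604 → 118.60 g/mol.

118.60 g/mol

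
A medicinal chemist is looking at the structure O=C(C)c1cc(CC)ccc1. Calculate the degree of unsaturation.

Molecular formula: C10H12O.
DoU = (2C + 2 + N − H − X) / 2, where X is the halogen count and O/S are ignored.
    = (2·10 + 2 + 0 − 12 − 0) / 2 = 10 / 2 = 5.

5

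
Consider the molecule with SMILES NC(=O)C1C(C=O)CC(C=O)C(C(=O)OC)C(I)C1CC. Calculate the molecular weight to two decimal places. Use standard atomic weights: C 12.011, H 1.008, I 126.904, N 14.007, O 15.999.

First, the molecular formula is C14H20INO5 (counting implicit H from valence).
  C: 14 × 12.011 = 168.154
  H: 20 × 1.008 = 20.160
  I: 1 × 126.904 = 126.904
  N: 1 × 14.007 = 14.007
  O: 5 × 15.999 = 79.995
Sum: 14×12.011 + 20×1.008 + 1×126.904 + 1×14.007 + 5×15.999 = 409.220 → 409.22 g/mol.

409.22 g/mol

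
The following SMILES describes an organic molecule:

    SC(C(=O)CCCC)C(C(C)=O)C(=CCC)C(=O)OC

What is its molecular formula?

C15H24O4S

Walk through each heavy atom and fill implicit hydrogens from standard valence (C 4, N 3, O 2, S 2, halogen 1):
  atom 1: S, bond orders sum to 1 (valence 2) → 1 H
  atom 2: C, bond orders sum to 3 (valence 4) → 1 H
  atom 3: C, bond orders sum to 4 (valence 4) → 0 H
  atom 4: O, bond orders sum to 2 (valence 2) → 0 H
  atom 5: C, bond orders sum to 2 (valence 4) → 2 H
  atom 6: C, bond orders sum to 2 (valence 4) → 2 H
  atom 7: C, bond orders sum to 2 (valence 4) → 2 H
  atom 8: C, bond orders sum to 1 (valence 4) → 3 H
  atom 9: C, bond orders sum to 3 (valence 4) → 1 H
  atom 10: C, bond orders sum to 4 (valence 4) → 0 H
  atom 11: C, bond orders sum to 1 (valence 4) → 3 H
  atom 12: O, bond orders sum to 2 (valence 2) → 0 H
  atom 13: C, bond orders sum to 4 (valence 4) → 0 H
  atom 14: C, bond orders sum to 3 (valence 4) → 1 H
  atom 15: C, bond orders sum to 2 (valence 4) → 2 H
  atom 16: C, bond orders sum to 1 (valence 4) → 3 H
  atom 17: C, bond orders sum to 4 (valence 4) → 0 H
  atom 18: O, bond orders sum to 2 (valence 2) → 0 H
  atom 19: O, bond orders sum to 2 (valence 2) → 0 H
  atom 20: C, bond orders sum to 1 (valence 4) → 3 H
Totals → C:15, H:24, O:4, S:1.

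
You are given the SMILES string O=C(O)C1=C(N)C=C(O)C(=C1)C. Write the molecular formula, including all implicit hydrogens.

C8H9NO3

Walk through each heavy atom and fill implicit hydrogens from standard valence (C 4, N 3, O 2, S 2, halogen 1):
  atom 1: O, bond orders sum to 2 (valence 2) → 0 H
  atom 2: C, bond orders sum to 4 (valence 4) → 0 H
  atom 3: O, bond orders sum to 1 (valence 2) → 1 H
  atom 4: C, bond orders sum to 4 (valence 4) → 0 H
  atom 5: C, bond orders sum to 4 (valence 4) → 0 H
  atom 6: N, bond orders sum to 1 (valence 3) → 2 H
  atom 7: C, bond orders sum to 3 (valence 4) → 1 H
  atom 8: C, bond orders sum to 4 (valence 4) → 0 H
  atom 9: O, bond orders sum to 1 (valence 2) → 1 H
  atom 10: C, bond orders sum to 4 (valence 4) → 0 H
  atom 11: C, bond orders sum to 3 (valence 4) → 1 H
  atom 12: C, bond orders sum to 1 (valence 4) → 3 H
Totals → C:8, H:9, N:1, O:3.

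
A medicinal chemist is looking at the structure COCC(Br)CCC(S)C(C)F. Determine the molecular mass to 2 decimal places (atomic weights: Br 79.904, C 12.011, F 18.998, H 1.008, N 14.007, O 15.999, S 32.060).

First, the molecular formula is C8H16BrFOS (counting implicit H from valence).
  Br: 1 × 79.904 = 79.904
  C: 8 × 12.011 = 96.088
  F: 1 × 18.998 = 18.998
  H: 16 × 1.008 = 16.128
  O: 1 × 15.999 = 15.999
  S: 1 × 32.060 = 32.060
Sum: 1×79.904 + 8×12.011 + 1×18.998 + 16×1.008 + 1×15.999 + 1×32.060 = 259.177 → 259.18 g/mol.

259.18 g/mol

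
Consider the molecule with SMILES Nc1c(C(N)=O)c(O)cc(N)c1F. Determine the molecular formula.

Walk through each heavy atom and fill implicit hydrogens from standard valence (C 4, N 3, O 2, S 2, halogen 1); for lowercase aromatic atoms, an aromatic c carries 1 H when it has two neighbours and 0 H with three, and aromatic n carries 0 H:
  atom 1: N, bond orders sum to 1 (valence 3) → 2 H
  atom 2: aromatic c, 3 neighbours → 0 H
  atom 3: aromatic c, 3 neighbours → 0 H
  atom 4: C, bond orders sum to 4 (valence 4) → 0 H
  atom 5: N, bond orders sum to 1 (valence 3) → 2 H
  atom 6: O, bond orders sum to 2 (valence 2) → 0 H
  atom 7: aromatic c, 3 neighbours → 0 H
  atom 8: O, bond orders sum to 1 (valence 2) → 1 H
  atom 9: aromatic c, 2 neighbours → 1 H
  atom 10: aromatic c, 3 neighbours → 0 H
  atom 11: N, bond orders sum to 1 (valence 3) → 2 H
  atom 12: aromatic c, 3 neighbours → 0 H
  atom 13: F (halogen, monovalent) → 0 H
Totals → C:7, H:8, F:1, N:3, O:2.

C7H8FN3O2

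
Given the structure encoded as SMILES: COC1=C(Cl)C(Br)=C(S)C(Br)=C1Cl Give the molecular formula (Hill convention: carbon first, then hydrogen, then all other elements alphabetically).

C7H4Br2Cl2OS

Walk through each heavy atom and fill implicit hydrogens from standard valence (C 4, N 3, O 2, S 2, halogen 1):
  atom 1: C, bond orders sum to 1 (valence 4) → 3 H
  atom 2: O, bond orders sum to 2 (valence 2) → 0 H
  atom 3: C, bond orders sum to 4 (valence 4) → 0 H
  atom 4: C, bond orders sum to 4 (valence 4) → 0 H
  atom 5: Cl (halogen, monovalent) → 0 H
  atom 6: C, bond orders sum to 4 (valence 4) → 0 H
  atom 7: Br (halogen, monovalent) → 0 H
  atom 8: C, bond orders sum to 4 (valence 4) → 0 H
  atom 9: S, bond orders sum to 1 (valence 2) → 1 H
  atom 10: C, bond orders sum to 4 (valence 4) → 0 H
  atom 11: Br (halogen, monovalent) → 0 H
  atom 12: C, bond orders sum to 4 (valence 4) → 0 H
  atom 13: Cl (halogen, monovalent) → 0 H
Totals → C:7, H:4, Br:2, Cl:2, O:1, S:1.
In Hill order: C7H4Br2Cl2OS.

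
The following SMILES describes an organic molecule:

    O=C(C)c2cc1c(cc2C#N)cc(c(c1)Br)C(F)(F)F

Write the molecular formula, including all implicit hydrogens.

C14H7BrF3NO

Walk through each heavy atom and fill implicit hydrogens from standard valence (C 4, N 3, O 2, S 2, halogen 1); for lowercase aromatic atoms, an aromatic c carries 1 H when it has two neighbours and 0 H with three, and aromatic n carries 0 H:
  atom 1: O, bond orders sum to 2 (valence 2) → 0 H
  atom 2: C, bond orders sum to 4 (valence 4) → 0 H
  atom 3: C, bond orders sum to 1 (valence 4) → 3 H
  atom 4: aromatic c, 3 neighbours → 0 H
  atom 5: aromatic c, 2 neighbours → 1 H
  atom 6: aromatic c, 3 neighbours → 0 H
  atom 7: aromatic c, 3 neighbours → 0 H
  atom 8: aromatic c, 2 neighbours → 1 H
  atom 9: aromatic c, 3 neighbours → 0 H
  atom 10: C, bond orders sum to 4 (valence 4) → 0 H
  atom 11: N, bond orders sum to 3 (valence 3) → 0 H
  atom 12: aromatic c, 2 neighbours → 1 H
  atom 13: aromatic c, 3 neighbours → 0 H
  atom 14: aromatic c, 3 neighbours → 0 H
  atom 15: aromatic c, 2 neighbours → 1 H
  atom 16: Br (halogen, monovalent) → 0 H
  atom 17: C, bond orders sum to 4 (valence 4) → 0 H
  atom 18: F (halogen, monovalent) → 0 H
  atom 19: F (halogen, monovalent) → 0 H
  atom 20: F (halogen, monovalent) → 0 H
Totals → C:14, H:7, Br:1, F:3, N:1, O:1.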